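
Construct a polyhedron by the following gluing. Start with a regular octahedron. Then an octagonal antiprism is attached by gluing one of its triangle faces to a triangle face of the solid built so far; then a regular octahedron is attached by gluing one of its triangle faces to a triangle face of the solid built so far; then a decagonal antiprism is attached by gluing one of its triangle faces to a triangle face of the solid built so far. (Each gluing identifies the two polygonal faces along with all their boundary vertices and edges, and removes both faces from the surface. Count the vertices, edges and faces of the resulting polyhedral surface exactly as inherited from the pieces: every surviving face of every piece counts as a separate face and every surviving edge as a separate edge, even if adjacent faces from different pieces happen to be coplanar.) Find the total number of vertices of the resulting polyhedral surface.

39

A regular octahedron: V=6, E=12, F=8.
Attach an octagonal antiprism (V=16, E=32, F=18) along a 3-gon: merge 3 vertices and 3 edges, delete both glued faces → V=19, E=41, F=24.
Attach a regular octahedron (V=6, E=12, F=8) along a 3-gon: merge 3 vertices and 3 edges, delete both glued faces → V=22, E=50, F=30.
Attach a decagonal antiprism (V=20, E=40, F=22) along a 3-gon: merge 3 vertices and 3 edges, delete both glued faces → V=39, E=87, F=50.
Check: V − E + F = 39 − 87 + 50 = 2.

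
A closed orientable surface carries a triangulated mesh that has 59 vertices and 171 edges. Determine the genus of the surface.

0

Every face is a triangle and each edge borders two faces, so 3F = 2·171, giving F = 114.
χ = V − E + F = 59 − 171 + 114 = 2.
For a closed orientable surface χ = 2 − 2g, so g = (2 − (2))/2 = 0.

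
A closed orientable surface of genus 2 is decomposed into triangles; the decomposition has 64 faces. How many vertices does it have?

30

χ = 2 − 2·2 = -2, and every face is a triangle so 3F = 2E.
E = 3·64/2 = 96. Then V = -2 + E − F = -2 + 96 − 64 = 30.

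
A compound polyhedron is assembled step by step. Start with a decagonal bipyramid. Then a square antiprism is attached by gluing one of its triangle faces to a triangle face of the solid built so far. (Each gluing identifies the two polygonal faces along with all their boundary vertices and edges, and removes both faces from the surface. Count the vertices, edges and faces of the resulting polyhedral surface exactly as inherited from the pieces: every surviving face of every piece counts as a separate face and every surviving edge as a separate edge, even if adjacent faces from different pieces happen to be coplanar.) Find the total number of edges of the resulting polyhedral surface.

43

A decagonal bipyramid: V=12, E=30, F=20.
Attach a square antiprism (V=8, E=16, F=10) along a 3-gon: merge 3 vertices and 3 edges, delete both glued faces → V=17, E=43, F=28.
Check: V − E + F = 17 − 43 + 28 = 2.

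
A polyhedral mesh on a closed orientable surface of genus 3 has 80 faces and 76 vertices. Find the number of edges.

For a closed orientable surface of genus 3, χ = 2 − 2·3 = -4.
E = V + F − (-4) = 76 + 80 − (-4) = 160.

160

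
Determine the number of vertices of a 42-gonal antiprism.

An antiprism on an n-gon has two n-gon caps and 2n triangles: V = 2·42 = 84, E = 4·42 = 168, F = 2·42 + 2 = 86.
Check: V − E + F = 84 − 168 + 86 = 2.

84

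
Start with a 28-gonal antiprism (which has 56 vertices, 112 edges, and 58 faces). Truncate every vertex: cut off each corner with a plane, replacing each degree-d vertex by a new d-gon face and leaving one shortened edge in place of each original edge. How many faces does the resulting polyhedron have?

114

Truncation replaces each original edge-end by a new vertex, so V′ = 2E = 224.
Each original edge survives, and each old vertex of degree d contributes d new edges; summing degrees gives Σd = 2E, so E′ = E + 2E = 3E = 336.
Each original face survives and each original vertex becomes one new face: F′ = F + V = 114.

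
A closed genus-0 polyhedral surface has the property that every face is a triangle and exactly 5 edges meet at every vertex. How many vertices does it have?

Each face has 3 edges and each edge borders two faces, so 2E = 3F.
Each vertex has degree 5, so 5V = 2E and hence V = 3F/5.
Euler: V − E + F = 2 ⇒ (3F/5) − (3F/2) + F = 2.
Multiply by 10: (6 − 15 + 10)F = 20, i.e. 1F = 20.
So F = 20, E = 3·20/2 = 30, V = 3·20/5 = 12.

12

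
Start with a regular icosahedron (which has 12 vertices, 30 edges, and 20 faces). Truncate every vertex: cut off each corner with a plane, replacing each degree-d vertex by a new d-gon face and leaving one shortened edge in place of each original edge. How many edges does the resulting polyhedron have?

90

Truncation replaces each original edge-end by a new vertex, so V′ = 2E = 60.
Each original edge survives, and each old vertex of degree d contributes d new edges; summing degrees gives Σd = 2E, so E′ = E + 2E = 3E = 90.
Each original face survives and each original vertex becomes one new face: F′ = F + V = 32.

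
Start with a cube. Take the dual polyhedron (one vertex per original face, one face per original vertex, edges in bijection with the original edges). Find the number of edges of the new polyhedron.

12

The base solid has V = 8, E = 12, F = 6.
The dual swaps V and F and preserves E: V′ = F = 6, E′ = E = 12, F′ = V = 8.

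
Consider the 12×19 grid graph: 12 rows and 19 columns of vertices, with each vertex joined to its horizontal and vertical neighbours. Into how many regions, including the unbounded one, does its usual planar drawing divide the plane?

The grid has V = 12·19 = 228 vertices and E = 12·18 + 19·11 = 425 edges.
F = 2 − V + E = 2 − 228 + 425 = 199.

199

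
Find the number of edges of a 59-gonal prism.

A prism on an n-gon has two n-gon bases and n rectangular sides: V = 2·59 = 118, E = 3·59 = 177, F = 59 + 2 = 61.

177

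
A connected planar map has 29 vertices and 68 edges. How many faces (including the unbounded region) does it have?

Euler's formula for a connected plane graph: V − E + F = 2, so F = 2 − 29 + 68 = 41.

41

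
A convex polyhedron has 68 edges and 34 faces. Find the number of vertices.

36

Here V − E + F = 2.
V = 2 + E − F = 2 + 68 − 34 = 36.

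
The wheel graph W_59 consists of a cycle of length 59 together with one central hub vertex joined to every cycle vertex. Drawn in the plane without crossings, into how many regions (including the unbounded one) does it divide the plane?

60

W_59 has V = 59 + 1 = 60 vertices and E = 2·59 = 118 edges.
By Euler's formula F = 2 − V + E = 2 − 60 + 118 = 60.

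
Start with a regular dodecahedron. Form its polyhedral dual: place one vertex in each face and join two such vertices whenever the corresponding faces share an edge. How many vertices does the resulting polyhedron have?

The base solid has V = 20, E = 30, F = 12.
The dual swaps V and F and preserves E: V′ = F = 12, E′ = E = 30, F′ = V = 20.

12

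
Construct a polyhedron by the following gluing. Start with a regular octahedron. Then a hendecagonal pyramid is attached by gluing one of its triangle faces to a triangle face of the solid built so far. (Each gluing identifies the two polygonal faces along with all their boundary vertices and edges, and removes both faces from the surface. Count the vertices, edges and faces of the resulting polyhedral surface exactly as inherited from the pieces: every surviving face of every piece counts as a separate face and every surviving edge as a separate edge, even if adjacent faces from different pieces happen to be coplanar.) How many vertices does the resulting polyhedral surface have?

15

A regular octahedron: V=6, E=12, F=8.
Attach a hendecagonal pyramid (V=12, E=22, F=12) along a 3-gon: merge 3 vertices and 3 edges, delete both glued faces → V=15, E=31, F=18.
Check: V − E + F = 15 − 31 + 18 = 2.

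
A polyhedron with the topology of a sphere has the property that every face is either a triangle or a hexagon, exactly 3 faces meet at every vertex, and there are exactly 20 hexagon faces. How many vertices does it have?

Let x be the number of triangles; then F = 20 + x.
Edge–face incidences: 2E = 6·20 + 3·x = 120 + 3x.
Every vertex has degree 3, so 3V = 2E.
Euler: V − E + F = 2 ⇒ (2E)/3 − E + (20 + x) = 2.
Multiply by 6: 2·(2E) − 3·(2E) + 6·(20 + x) = 12, i.e. 120 + 6x − (120 + 3x) = 12.
Collecting terms: 3x = 12, so x = 4.
Then 2E = 120 + 3·4 = 132, so E = 66, V = 2E/3 = 44, F = 20 + 4 = 24.

44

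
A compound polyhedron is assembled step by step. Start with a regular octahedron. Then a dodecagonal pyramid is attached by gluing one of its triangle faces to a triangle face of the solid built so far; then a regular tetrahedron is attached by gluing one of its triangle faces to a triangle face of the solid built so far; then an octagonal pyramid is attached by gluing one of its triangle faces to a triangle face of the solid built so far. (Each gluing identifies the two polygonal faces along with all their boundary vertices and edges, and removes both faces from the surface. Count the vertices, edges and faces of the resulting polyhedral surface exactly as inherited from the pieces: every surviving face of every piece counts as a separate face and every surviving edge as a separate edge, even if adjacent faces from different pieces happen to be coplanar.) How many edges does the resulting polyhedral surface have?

A regular octahedron: V=6, E=12, F=8.
Attach a dodecagonal pyramid (V=13, E=24, F=13) along a 3-gon: merge 3 vertices and 3 edges, delete both glued faces → V=16, E=33, F=19.
Attach a regular tetrahedron (V=4, E=6, F=4) along a 3-gon: merge 3 vertices and 3 edges, delete both glued faces → V=17, E=36, F=21.
Attach an octagonal pyramid (V=9, E=16, F=9) along a 3-gon: merge 3 vertices and 3 edges, delete both glued faces → V=23, E=49, F=28.
Check: V − E + F = 23 − 49 + 28 = 2.

49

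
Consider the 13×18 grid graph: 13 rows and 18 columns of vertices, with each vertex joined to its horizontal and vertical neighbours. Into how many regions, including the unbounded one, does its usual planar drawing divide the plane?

205

The grid has V = 13·18 = 234 vertices and E = 13·17 + 18·12 = 437 edges.
F = 2 − V + E = 2 − 234 + 437 = 205.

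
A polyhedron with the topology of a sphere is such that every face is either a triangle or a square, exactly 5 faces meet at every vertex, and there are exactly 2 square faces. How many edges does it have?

Let x be the number of triangles; then F = 2 + x.
Edge–face incidences: 2E = 4·2 + 3·x = 8 + 3x.
Every vertex has degree 5, so 5V = 2E.
Euler: V − E + F = 2 ⇒ (2E)/5 − E + (2 + x) = 2.
Multiply by 10: 2·(2E) − 5·(2E) + 10·(2 + x) = 20, i.e. 20 + 10x − 3·(8 + 3x) = 20.
Collecting terms: x − 4 = 20, so x = 24.
Then 2E = 8 + 3·24 = 80, so E = 40, V = 2E/5 = 16, F = 2 + 24 = 26.

40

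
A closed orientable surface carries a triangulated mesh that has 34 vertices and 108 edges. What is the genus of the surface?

2

Every face is a triangle and each edge borders two faces, so 3F = 2·108, giving F = 72.
χ = V − E + F = 34 − 108 + 72 = -2.
For a closed orientable surface χ = 2 − 2g, so g = (2 − (-2))/2 = 2.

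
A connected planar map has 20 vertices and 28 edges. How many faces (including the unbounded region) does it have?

10

Euler's formula for a connected plane graph: V − E + F = 2, so F = 2 − 20 + 28 = 10.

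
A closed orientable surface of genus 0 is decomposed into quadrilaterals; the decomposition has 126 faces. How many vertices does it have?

128

χ = 2 − 2·0 = 2, and every face is a square so 4F = 2E.
E = 4·126/2 = 252. Then V = 2 + E − F = 2 + 252 − 126 = 128.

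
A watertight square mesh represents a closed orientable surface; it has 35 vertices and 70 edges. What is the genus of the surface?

1

Every face is a square and each edge borders two faces, so 4F = 2·70, giving F = 35.
χ = V − E + F = 35 − 70 + 35 = 0.
For a closed orientable surface χ = 2 − 2g, so g = (2 − (0))/2 = 1.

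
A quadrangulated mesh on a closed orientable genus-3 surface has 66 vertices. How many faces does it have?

70

χ = 2 − 2·3 = -4, and every face is a square so 4F = 2E.
V − E + F = -4 with E = 4F/2 gives 66 − (4/2 − 1)·F = -4, so F = 70 and E = 140.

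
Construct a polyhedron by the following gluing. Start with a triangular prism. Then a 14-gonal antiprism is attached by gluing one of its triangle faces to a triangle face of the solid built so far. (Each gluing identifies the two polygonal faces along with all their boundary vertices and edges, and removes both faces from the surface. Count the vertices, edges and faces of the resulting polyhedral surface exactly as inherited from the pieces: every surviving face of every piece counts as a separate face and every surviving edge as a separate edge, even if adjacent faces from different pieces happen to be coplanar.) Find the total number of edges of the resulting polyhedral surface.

62

A triangular prism: V=6, E=9, F=5.
Attach a 14-gonal antiprism (V=28, E=56, F=30) along a 3-gon: merge 3 vertices and 3 edges, delete both glued faces → V=31, E=62, F=33.
Check: V − E + F = 31 − 62 + 33 = 2.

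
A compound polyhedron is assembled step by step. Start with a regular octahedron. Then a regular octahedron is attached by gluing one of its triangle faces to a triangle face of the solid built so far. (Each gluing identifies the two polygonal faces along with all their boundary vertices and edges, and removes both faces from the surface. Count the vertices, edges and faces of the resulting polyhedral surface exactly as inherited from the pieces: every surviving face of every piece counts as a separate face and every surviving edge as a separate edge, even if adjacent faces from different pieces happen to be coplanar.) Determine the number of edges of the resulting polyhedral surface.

A regular octahedron: V=6, E=12, F=8.
Attach a regular octahedron (V=6, E=12, F=8) along a 3-gon: merge 3 vertices and 3 edges, delete both glued faces → V=9, E=21, F=14.
Check: V − E + F = 9 − 21 + 14 = 2.

21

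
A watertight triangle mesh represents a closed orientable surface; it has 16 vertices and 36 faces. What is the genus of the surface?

Every face is a triangle, so 2E = 3·36 = 108, giving E = 54.
χ = V − E + F = 16 − 54 + 36 = -2.
For a closed orientable surface χ = 2 − 2g, so g = (2 − (-2))/2 = 2.

2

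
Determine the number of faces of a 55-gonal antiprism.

112

An antiprism on an n-gon has two n-gon caps and 2n triangles: V = 2·55 = 110, E = 4·55 = 220, F = 2·55 + 2 = 112.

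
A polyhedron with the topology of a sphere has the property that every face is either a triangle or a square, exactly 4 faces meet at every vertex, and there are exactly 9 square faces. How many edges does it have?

30

Let x be the number of triangles; then F = 9 + x.
Edge–face incidences: 2E = 4·9 + 3·x = 36 + 3x.
Every vertex has degree 4, so 4V = 2E.
Euler: V − E + F = 2 ⇒ (2E)/4 − E + (9 + x) = 2.
Multiply by 8: 2·(2E) − 4·(2E) + 8·(9 + x) = 16, i.e. 72 + 8x − 2·(36 + 3x) = 16.
Collecting terms: 2x = 16, so x = 8.
Then 2E = 36 + 3·8 = 60, so E = 30, V = 2E/4 = 15, F = 9 + 8 = 17.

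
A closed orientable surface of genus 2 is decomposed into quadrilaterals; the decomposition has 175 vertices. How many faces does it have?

χ = 2 − 2·2 = -2, and every face is a square so 4F = 2E.
V − E + F = -2 with E = 4F/2 gives 175 − (4/2 − 1)·F = -2, so F = 177 and E = 354.

177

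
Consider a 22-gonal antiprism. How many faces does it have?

An antiprism on an n-gon has two n-gon caps and 2n triangles: V = 2·22 = 44, E = 4·22 = 88, F = 2·22 + 2 = 46.

46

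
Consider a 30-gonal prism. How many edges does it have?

A prism on an n-gon has two n-gon bases and n rectangular sides: V = 2·30 = 60, E = 3·30 = 90, F = 30 + 2 = 32.
Check: V − E + F = 60 − 90 + 32 = 2.

90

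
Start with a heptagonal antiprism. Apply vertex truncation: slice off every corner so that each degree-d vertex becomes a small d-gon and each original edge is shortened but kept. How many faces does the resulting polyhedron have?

30

The base solid has V = 14, E = 28, F = 16.
Truncation replaces each original edge-end by a new vertex, so V′ = 2E = 56.
Each original edge survives, and each old vertex of degree d contributes d new edges; summing degrees gives Σd = 2E, so E′ = E + 2E = 3E = 84.
Each original face survives and each original vertex becomes one new face: F′ = F + V = 30.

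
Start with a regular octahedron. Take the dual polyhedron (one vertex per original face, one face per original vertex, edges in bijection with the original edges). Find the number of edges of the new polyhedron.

12

The base solid has V = 6, E = 12, F = 8.
The dual swaps V and F and preserves E: V′ = F = 8, E′ = E = 12, F′ = V = 6.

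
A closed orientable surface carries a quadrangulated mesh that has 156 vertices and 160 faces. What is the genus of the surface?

3

Every face is a square, so 2E = 4·160 = 640, giving E = 320.
χ = V − E + F = 156 − 320 + 160 = -4.
For a closed orientable surface χ = 2 − 2g, so g = (2 − (-4))/2 = 3.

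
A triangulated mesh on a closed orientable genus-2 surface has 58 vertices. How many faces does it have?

χ = 2 − 2·2 = -2, and every face is a triangle so 3F = 2E.
V − E + F = -2 with E = 3F/2 gives 58 − (3/2 − 1)·F = -2, so F = 120 and E = 180.

120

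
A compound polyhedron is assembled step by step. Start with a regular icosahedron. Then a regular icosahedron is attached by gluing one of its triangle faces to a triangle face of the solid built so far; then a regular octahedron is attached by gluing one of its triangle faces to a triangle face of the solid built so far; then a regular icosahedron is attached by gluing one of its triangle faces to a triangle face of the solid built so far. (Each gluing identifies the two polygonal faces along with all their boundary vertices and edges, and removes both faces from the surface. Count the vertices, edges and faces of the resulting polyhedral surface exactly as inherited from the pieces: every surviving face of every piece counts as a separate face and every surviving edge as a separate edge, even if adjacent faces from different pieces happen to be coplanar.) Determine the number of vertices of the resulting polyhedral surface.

33

A regular icosahedron: V=12, E=30, F=20.
Attach a regular icosahedron (V=12, E=30, F=20) along a 3-gon: merge 3 vertices and 3 edges, delete both glued faces → V=21, E=57, F=38.
Attach a regular octahedron (V=6, E=12, F=8) along a 3-gon: merge 3 vertices and 3 edges, delete both glued faces → V=24, E=66, F=44.
Attach a regular icosahedron (V=12, E=30, F=20) along a 3-gon: merge 3 vertices and 3 edges, delete both glued faces → V=33, E=93, F=62.
Check: V − E + F = 33 − 93 + 62 = 2.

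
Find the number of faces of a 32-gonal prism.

A prism on an n-gon has two n-gon bases and n rectangular sides: V = 2·32 = 64, E = 3·32 = 96, F = 32 + 2 = 34.

34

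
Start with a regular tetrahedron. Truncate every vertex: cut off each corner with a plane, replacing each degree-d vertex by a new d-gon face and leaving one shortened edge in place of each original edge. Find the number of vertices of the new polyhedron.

12

The base solid has V = 4, E = 6, F = 4.
Truncation replaces each original edge-end by a new vertex, so V′ = 2E = 12.
Each original edge survives, and each old vertex of degree d contributes d new edges; summing degrees gives Σd = 2E, so E′ = E + 2E = 3E = 18.
Each original face survives and each original vertex becomes one new face: F′ = F + V = 8.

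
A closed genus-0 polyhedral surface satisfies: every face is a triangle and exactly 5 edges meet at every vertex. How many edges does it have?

30

Each face has 3 edges and each edge borders two faces, so 2E = 3F.
Each vertex has degree 5, so 5V = 2E and hence V = 3F/5.
Euler: V − E + F = 2 ⇒ (3F/5) − (3F/2) + F = 2.
Multiply by 10: (6 − 15 + 10)F = 20, i.e. 1F = 20.
So F = 20, E = 3·20/2 = 30, V = 3·20/5 = 12.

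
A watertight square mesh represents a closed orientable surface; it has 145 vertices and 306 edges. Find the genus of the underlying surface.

Every face is a square and each edge borders two faces, so 4F = 2·306, giving F = 153.
χ = V − E + F = 145 − 306 + 153 = -8.
For a closed orientable surface χ = 2 − 2g, so g = (2 − (-8))/2 = 5.

5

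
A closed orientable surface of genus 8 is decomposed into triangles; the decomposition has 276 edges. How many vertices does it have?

χ = 2 − 2·8 = -14, and every face is a triangle so 3F = 2E.
F = 2E/3 = 184. Then V = -14 + E − F = -14 + 276 − 184 = 78.

78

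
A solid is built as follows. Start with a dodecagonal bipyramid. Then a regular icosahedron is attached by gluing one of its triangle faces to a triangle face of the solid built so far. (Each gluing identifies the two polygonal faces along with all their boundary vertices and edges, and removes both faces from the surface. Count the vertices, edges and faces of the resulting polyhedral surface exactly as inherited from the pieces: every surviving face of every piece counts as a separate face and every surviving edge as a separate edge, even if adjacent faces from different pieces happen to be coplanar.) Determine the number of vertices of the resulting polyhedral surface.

A dodecagonal bipyramid: V=14, E=36, F=24.
Attach a regular icosahedron (V=12, E=30, F=20) along a 3-gon: merge 3 vertices and 3 edges, delete both glued faces → V=23, E=63, F=42.
Check: V − E + F = 23 − 63 + 42 = 2.

23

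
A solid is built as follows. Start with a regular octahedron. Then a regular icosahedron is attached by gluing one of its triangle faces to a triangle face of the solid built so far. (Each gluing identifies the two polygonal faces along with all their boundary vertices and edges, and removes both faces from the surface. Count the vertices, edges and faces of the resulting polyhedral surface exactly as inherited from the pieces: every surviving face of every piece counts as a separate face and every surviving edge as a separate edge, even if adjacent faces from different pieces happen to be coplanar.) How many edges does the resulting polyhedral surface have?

A regular octahedron: V=6, E=12, F=8.
Attach a regular icosahedron (V=12, E=30, F=20) along a 3-gon: merge 3 vertices and 3 edges, delete both glued faces → V=15, E=39, F=26.
Check: V − E + F = 15 − 39 + 26 = 2.

39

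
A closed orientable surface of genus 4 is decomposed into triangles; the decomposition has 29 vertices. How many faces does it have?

χ = 2 − 2·4 = -6, and every face is a triangle so 3F = 2E.
V − E + F = -6 with E = 3F/2 gives 29 − (3/2 − 1)·F = -6, so F = 70 and E = 105.

70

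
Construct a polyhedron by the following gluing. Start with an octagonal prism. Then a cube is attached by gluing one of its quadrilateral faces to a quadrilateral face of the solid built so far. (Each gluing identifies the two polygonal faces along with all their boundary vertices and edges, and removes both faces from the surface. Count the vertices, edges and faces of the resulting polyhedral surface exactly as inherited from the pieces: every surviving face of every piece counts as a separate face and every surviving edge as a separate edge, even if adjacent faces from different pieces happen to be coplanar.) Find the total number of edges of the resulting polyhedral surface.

32

An octagonal prism: V=16, E=24, F=10.
Attach a cube (V=8, E=12, F=6) along a 4-gon: merge 4 vertices and 4 edges, delete both glued faces → V=20, E=32, F=14.
Check: V − E + F = 20 − 32 + 14 = 2.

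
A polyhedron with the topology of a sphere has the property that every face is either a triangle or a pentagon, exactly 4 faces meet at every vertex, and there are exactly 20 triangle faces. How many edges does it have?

Let x be the number of pentagons; then F = 20 + x.
Edge–face incidences: 2E = 3·20 + 5·x = 60 + 5x.
Every vertex has degree 4, so 4V = 2E.
Euler: V − E + F = 2 ⇒ (2E)/4 − E + (20 + x) = 2.
Multiply by 8: 2·(2E) − 4·(2E) + 8·(20 + x) = 16, i.e. 160 + 8x − 2·(60 + 5x) = 16.
Collecting terms: −2x + 40 = 16, so −2x = −24, so x = 12.
Then 2E = 60 + 5·12 = 120, so E = 60, V = 2E/4 = 30, F = 20 + 12 = 32.

60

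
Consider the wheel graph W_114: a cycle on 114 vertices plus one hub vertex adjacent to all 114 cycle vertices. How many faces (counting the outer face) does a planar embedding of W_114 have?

115

W_114 has V = 114 + 1 = 115 vertices and E = 2·114 = 228 edges.
By Euler's formula F = 2 − V + E = 2 − 115 + 228 = 115.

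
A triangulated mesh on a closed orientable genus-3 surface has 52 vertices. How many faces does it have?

χ = 2 − 2·3 = -4, and every face is a triangle so 3F = 2E.
V − E + F = -4 with E = 3F/2 gives 52 − (3/2 − 1)·F = -4, so F = 112 and E = 168.

112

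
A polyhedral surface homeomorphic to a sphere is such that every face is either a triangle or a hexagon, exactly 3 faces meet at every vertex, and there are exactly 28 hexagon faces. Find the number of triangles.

4

Let x be the number of triangles; then F = 28 + x.
Edge–face incidences: 2E = 6·28 + 3·x = 168 + 3x.
Every vertex has degree 3, so 3V = 2E.
Euler: V − E + F = 2 ⇒ (2E)/3 − E + (28 + x) = 2.
Multiply by 6: 2·(2E) − 3·(2E) + 6·(28 + x) = 12, i.e. 168 + 6x − (168 + 3x) = 12.
Collecting terms: 3x = 12, so x = 4.
Then 2E = 168 + 3·4 = 180, so E = 90, V = 2E/3 = 60, F = 28 + 4 = 32.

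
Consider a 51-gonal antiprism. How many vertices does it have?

An antiprism on an n-gon has two n-gon caps and 2n triangles: V = 2·51 = 102, E = 4·51 = 204, F = 2·51 + 2 = 104.

102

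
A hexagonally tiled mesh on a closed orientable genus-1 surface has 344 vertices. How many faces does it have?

χ = 2 − 2·1 = 0, and every face is a hexagon so 6F = 2E.
V − E + F = 0 with E = 6F/2 gives 344 − (6/2 − 1)·F = 0, so F = 172 and E = 516.

172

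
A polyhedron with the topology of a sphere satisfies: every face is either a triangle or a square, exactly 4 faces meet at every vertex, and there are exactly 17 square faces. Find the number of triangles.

Let x be the number of triangles; then F = 17 + x.
Edge–face incidences: 2E = 4·17 + 3·x = 68 + 3x.
Every vertex has degree 4, so 4V = 2E.
Euler: V − E + F = 2 ⇒ (2E)/4 − E + (17 + x) = 2.
Multiply by 8: 2·(2E) − 4·(2E) + 8·(17 + x) = 16, i.e. 136 + 8x − 2·(68 + 3x) = 16.
Collecting terms: 2x = 16, so x = 8.
Then 2E = 68 + 3·8 = 92, so E = 46, V = 2E/4 = 23, F = 17 + 8 = 25.

8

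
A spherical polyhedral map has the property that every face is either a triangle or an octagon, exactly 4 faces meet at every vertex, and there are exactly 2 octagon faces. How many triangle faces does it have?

16

Let x be the number of triangles; then F = 2 + x.
Edge–face incidences: 2E = 8·2 + 3·x = 16 + 3x.
Every vertex has degree 4, so 4V = 2E.
Euler: V − E + F = 2 ⇒ (2E)/4 − E + (2 + x) = 2.
Multiply by 8: 2·(2E) − 4·(2E) + 8·(2 + x) = 16, i.e. 16 + 8x − 2·(16 + 3x) = 16.
Collecting terms: 2x − 16 = 16, so 2x = 32, so x = 16.
Then 2E = 16 + 3·16 = 64, so E = 32, V = 2E/4 = 16, F = 2 + 16 = 18.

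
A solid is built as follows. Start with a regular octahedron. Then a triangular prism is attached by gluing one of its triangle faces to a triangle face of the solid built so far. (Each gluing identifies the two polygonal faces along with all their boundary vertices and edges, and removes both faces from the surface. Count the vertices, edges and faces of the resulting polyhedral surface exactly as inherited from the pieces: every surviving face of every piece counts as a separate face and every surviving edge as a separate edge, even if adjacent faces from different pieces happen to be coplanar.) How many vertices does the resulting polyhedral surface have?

9

A regular octahedron: V=6, E=12, F=8.
Attach a triangular prism (V=6, E=9, F=5) along a 3-gon: merge 3 vertices and 3 edges, delete both glued faces → V=9, E=18, F=11.
Check: V − E + F = 9 − 18 + 11 = 2.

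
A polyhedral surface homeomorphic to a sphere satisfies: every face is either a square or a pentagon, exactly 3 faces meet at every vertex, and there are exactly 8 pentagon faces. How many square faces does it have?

Let x be the number of squares; then F = 8 + x.
Edge–face incidences: 2E = 5·8 + 4·x = 40 + 4x.
Every vertex has degree 3, so 3V = 2E.
Euler: V − E + F = 2 ⇒ (2E)/3 − E + (8 + x) = 2.
Multiply by 6: 2·(2E) − 3·(2E) + 6·(8 + x) = 12, i.e. 48 + 6x − (40 + 4x) = 12.
Collecting terms: 2x + 8 = 12, so 2x = 4, so x = 2.
Then 2E = 40 + 4·2 = 48, so E = 24, V = 2E/3 = 16, F = 8 + 2 = 10.

2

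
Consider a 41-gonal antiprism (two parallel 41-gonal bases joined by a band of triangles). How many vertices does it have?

An antiprism on an n-gon has two n-gon caps and 2n triangles: V = 2·41 = 82, E = 4·41 = 164, F = 2·41 + 2 = 84.

82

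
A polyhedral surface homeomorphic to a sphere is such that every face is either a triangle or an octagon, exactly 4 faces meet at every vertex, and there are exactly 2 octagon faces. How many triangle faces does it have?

Let x be the number of triangles; then F = 2 + x.
Edge–face incidences: 2E = 8·2 + 3·x = 16 + 3x.
Every vertex has degree 4, so 4V = 2E.
Euler: V − E + F = 2 ⇒ (2E)/4 − E + (2 + x) = 2.
Multiply by 8: 2·(2E) − 4·(2E) + 8·(2 + x) = 16, i.e. 16 + 8x − 2·(16 + 3x) = 16.
Collecting terms: 2x − 16 = 16, so 2x = 32, so x = 16.
Then 2E = 16 + 3·16 = 64, so E = 32, V = 2E/4 = 16, F = 2 + 16 = 18.

16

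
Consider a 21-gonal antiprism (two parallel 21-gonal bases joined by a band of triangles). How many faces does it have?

An antiprism on an n-gon has two n-gon caps and 2n triangles: V = 2·21 = 42, E = 4·21 = 84, F = 2·21 + 2 = 44.

44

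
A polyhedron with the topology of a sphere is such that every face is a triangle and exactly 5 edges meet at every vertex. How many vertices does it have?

12

Each face has 3 edges and each edge borders two faces, so 2E = 3F.
Each vertex has degree 5, so 5V = 2E and hence V = 3F/5.
Euler: V − E + F = 2 ⇒ (3F/5) − (3F/2) + F = 2.
Multiply by 10: (6 − 15 + 10)F = 20, i.e. 1F = 20.
So F = 20, E = 3·20/2 = 30, V = 3·20/5 = 12.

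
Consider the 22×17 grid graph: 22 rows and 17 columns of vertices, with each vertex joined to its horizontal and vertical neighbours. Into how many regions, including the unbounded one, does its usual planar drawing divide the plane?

337

The grid has V = 22·17 = 374 vertices and E = 22·16 + 17·21 = 709 edges.
F = 2 − V + E = 2 − 374 + 709 = 337.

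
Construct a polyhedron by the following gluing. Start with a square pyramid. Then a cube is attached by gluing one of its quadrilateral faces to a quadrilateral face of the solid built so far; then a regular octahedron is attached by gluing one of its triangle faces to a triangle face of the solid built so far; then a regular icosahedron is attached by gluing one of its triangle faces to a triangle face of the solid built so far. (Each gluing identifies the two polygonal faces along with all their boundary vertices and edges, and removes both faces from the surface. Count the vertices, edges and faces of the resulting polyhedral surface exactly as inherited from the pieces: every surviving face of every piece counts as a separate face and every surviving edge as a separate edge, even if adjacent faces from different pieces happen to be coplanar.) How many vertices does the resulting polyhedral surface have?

A square pyramid: V=5, E=8, F=5.
Attach a cube (V=8, E=12, F=6) along a 4-gon: merge 4 vertices and 4 edges, delete both glued faces → V=9, E=16, F=9.
Attach a regular octahedron (V=6, E=12, F=8) along a 3-gon: merge 3 vertices and 3 edges, delete both glued faces → V=12, E=25, F=15.
Attach a regular icosahedron (V=12, E=30, F=20) along a 3-gon: merge 3 vertices and 3 edges, delete both glued faces → V=21, E=52, F=33.
Check: V − E + F = 21 − 52 + 33 = 2.

21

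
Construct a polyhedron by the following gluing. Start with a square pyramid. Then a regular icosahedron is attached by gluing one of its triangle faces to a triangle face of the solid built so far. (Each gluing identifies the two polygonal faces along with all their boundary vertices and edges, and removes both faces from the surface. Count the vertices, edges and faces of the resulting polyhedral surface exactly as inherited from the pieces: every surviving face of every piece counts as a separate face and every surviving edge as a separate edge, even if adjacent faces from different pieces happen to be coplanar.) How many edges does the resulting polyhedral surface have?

A square pyramid: V=5, E=8, F=5.
Attach a regular icosahedron (V=12, E=30, F=20) along a 3-gon: merge 3 vertices and 3 edges, delete both glued faces → V=14, E=35, F=23.
Check: V − E + F = 14 − 35 + 23 = 2.

35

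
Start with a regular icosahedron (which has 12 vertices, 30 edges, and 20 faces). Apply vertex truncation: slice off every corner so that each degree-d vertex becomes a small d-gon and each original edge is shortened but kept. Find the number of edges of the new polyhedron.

Truncation replaces each original edge-end by a new vertex, so V′ = 2E = 60.
Each original edge survives, and each old vertex of degree d contributes d new edges; summing degrees gives Σd = 2E, so E′ = E + 2E = 3E = 90.
Each original face survives and each original vertex becomes one new face: F′ = F + V = 32.

90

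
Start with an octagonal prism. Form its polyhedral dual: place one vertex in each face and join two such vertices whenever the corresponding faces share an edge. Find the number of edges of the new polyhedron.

24

The base solid has V = 16, E = 24, F = 10.
The dual swaps V and F and preserves E: V′ = F = 10, E′ = E = 24, F′ = V = 16.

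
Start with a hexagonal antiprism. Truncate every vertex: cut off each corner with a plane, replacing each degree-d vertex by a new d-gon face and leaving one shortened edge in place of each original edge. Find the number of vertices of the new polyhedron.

The base solid has V = 12, E = 24, F = 14.
Truncation replaces each original edge-end by a new vertex, so V′ = 2E = 48.
Each original edge survives, and each old vertex of degree d contributes d new edges; summing degrees gives Σd = 2E, so E′ = E + 2E = 3E = 72.
Each original face survives and each original vertex becomes one new face: F′ = F + V = 26.

48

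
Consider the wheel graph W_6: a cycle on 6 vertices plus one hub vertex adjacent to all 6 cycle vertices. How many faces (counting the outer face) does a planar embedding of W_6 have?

7

W_6 has V = 6 + 1 = 7 vertices and E = 2·6 = 12 edges.
By Euler's formula F = 2 − V + E = 2 − 7 + 12 = 7.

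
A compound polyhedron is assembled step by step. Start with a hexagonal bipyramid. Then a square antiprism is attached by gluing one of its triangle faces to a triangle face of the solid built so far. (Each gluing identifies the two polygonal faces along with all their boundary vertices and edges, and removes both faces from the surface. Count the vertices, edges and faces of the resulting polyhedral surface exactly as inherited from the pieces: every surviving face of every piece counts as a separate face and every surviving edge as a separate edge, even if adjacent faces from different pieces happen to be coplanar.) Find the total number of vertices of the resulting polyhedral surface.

A hexagonal bipyramid: V=8, E=18, F=12.
Attach a square antiprism (V=8, E=16, F=10) along a 3-gon: merge 3 vertices and 3 edges, delete both glued faces → V=13, E=31, F=20.
Check: V − E + F = 13 − 31 + 20 = 2.

13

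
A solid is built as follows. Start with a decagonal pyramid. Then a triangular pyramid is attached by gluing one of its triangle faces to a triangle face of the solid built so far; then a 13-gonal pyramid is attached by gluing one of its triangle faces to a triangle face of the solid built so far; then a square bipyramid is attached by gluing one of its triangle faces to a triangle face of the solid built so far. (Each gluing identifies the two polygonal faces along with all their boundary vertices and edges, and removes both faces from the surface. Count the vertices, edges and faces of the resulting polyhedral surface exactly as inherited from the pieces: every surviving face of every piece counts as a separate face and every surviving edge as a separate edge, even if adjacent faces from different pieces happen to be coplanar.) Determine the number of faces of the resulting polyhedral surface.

31

A decagonal pyramid: V=11, E=20, F=11.
Attach a triangular pyramid (V=4, E=6, F=4) along a 3-gon: merge 3 vertices and 3 edges, delete both glued faces → V=12, E=23, F=13.
Attach a 13-gonal pyramid (V=14, E=26, F=14) along a 3-gon: merge 3 vertices and 3 edges, delete both glued faces → V=23, E=46, F=25.
Attach a square bipyramid (V=6, E=12, F=8) along a 3-gon: merge 3 vertices and 3 edges, delete both glued faces → V=26, E=55, F=31.
Check: V − E + F = 26 − 55 + 31 = 2.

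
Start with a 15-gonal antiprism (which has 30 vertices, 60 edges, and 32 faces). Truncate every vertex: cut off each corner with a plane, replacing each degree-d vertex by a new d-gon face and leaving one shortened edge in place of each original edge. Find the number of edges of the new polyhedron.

Truncation replaces each original edge-end by a new vertex, so V′ = 2E = 120.
Each original edge survives, and each old vertex of degree d contributes d new edges; summing degrees gives Σd = 2E, so E′ = E + 2E = 3E = 180.
Each original face survives and each original vertex becomes one new face: F′ = F + V = 62.

180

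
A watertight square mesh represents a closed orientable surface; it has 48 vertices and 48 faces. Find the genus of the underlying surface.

1

Every face is a square, so 2E = 4·48 = 192, giving E = 96.
χ = V − E + F = 48 − 96 + 48 = 0.
For a closed orientable surface χ = 2 − 2g, so g = (2 − (0))/2 = 1.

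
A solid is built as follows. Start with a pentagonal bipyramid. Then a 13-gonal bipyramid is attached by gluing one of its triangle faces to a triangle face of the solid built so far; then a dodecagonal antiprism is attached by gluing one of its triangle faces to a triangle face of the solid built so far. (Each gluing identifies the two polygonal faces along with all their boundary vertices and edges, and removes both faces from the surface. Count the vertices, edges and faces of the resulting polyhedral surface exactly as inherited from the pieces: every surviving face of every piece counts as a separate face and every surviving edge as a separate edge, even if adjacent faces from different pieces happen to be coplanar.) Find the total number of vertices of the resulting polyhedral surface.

40

A pentagonal bipyramid: V=7, E=15, F=10.
Attach a 13-gonal bipyramid (V=15, E=39, F=26) along a 3-gon: merge 3 vertices and 3 edges, delete both glued faces → V=19, E=51, F=34.
Attach a dodecagonal antiprism (V=24, E=48, F=26) along a 3-gon: merge 3 vertices and 3 edges, delete both glued faces → V=40, E=96, F=58.
Check: V − E + F = 40 − 96 + 58 = 2.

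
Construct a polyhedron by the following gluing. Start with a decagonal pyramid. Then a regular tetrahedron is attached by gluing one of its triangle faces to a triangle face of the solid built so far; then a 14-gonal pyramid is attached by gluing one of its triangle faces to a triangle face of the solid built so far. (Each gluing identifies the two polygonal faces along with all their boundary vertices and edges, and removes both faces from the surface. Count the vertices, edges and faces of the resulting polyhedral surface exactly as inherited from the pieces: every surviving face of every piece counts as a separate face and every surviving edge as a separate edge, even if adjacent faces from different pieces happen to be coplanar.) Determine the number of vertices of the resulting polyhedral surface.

24

A decagonal pyramid: V=11, E=20, F=11.
Attach a regular tetrahedron (V=4, E=6, F=4) along a 3-gon: merge 3 vertices and 3 edges, delete both glued faces → V=12, E=23, F=13.
Attach a 14-gonal pyramid (V=15, E=28, F=15) along a 3-gon: merge 3 vertices and 3 edges, delete both glued faces → V=24, E=48, F=26.
Check: V − E + F = 24 − 48 + 26 = 2.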